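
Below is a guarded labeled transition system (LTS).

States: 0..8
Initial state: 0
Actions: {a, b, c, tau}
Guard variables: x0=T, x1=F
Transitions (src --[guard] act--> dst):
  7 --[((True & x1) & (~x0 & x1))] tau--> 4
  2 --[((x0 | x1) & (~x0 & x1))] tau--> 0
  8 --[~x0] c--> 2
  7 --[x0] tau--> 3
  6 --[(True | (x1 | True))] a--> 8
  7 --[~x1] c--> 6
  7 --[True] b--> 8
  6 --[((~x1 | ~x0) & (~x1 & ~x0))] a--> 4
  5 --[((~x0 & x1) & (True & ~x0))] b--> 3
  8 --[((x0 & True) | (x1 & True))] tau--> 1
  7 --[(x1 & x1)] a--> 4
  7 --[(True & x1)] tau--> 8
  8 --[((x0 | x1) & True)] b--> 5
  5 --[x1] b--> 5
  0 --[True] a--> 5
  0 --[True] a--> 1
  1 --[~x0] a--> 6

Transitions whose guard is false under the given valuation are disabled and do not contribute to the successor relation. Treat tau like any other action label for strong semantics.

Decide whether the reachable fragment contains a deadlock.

Reachable = {0,1,5}
  0: a→1  a→5  [deg 2]
  1: ∅  [no exit]
  5: ∅  [no exit]
trace reaching 1: a

Answer: DEADLOCK at state 1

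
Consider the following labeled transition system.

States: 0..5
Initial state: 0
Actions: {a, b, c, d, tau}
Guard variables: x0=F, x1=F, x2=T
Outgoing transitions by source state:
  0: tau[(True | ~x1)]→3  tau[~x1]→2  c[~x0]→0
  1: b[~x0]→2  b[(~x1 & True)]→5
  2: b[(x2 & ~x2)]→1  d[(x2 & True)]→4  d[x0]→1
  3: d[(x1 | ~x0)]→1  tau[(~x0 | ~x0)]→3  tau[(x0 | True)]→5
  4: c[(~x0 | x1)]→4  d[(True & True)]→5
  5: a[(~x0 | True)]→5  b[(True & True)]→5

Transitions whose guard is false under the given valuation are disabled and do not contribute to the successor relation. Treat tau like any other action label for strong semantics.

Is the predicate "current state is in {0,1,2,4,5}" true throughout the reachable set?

Answer: INVARIANT VIOLATED at state 3

Working:
Allowed set {0,1,2,4,5}
R = {0,1,2,3,4,5}
  0: safe
  1: safe
  2: safe
  3: VIOLATES
  4: safe
  5: safe
counterexample path to 3: tau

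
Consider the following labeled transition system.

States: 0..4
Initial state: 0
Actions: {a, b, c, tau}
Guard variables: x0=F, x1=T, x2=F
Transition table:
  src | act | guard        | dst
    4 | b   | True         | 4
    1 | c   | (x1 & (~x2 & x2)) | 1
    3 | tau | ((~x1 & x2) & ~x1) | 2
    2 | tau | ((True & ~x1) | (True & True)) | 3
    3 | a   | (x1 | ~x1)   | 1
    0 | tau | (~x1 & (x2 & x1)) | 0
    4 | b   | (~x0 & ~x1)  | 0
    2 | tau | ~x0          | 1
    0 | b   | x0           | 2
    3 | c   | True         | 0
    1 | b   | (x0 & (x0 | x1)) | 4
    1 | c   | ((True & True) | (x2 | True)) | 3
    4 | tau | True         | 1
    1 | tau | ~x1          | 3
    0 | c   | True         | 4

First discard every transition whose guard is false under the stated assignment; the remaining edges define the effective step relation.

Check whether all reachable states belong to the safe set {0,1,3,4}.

Answer: INVARIANT HOLDS

Working:
Inv-set: {0,1,3,4}
Reach set: {0,1,3,4}
  0: safe
  1: safe
  3: safe
  4: safe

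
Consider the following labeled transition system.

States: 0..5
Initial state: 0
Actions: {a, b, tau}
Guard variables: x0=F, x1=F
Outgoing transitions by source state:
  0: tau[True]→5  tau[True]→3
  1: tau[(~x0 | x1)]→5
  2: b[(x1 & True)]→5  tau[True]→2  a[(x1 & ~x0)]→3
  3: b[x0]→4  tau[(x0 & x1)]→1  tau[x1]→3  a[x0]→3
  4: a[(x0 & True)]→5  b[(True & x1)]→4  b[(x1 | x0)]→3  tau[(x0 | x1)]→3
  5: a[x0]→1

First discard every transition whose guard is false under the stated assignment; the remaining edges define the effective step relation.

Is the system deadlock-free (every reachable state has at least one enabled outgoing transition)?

Answer: DEADLOCK at state 3

Working:
Reach set: {0,3,5}
  0: tau→3  tau→5  [2 out]
  3: ∅  [no exit]
  5: ∅  [no exit]
witness 3: tau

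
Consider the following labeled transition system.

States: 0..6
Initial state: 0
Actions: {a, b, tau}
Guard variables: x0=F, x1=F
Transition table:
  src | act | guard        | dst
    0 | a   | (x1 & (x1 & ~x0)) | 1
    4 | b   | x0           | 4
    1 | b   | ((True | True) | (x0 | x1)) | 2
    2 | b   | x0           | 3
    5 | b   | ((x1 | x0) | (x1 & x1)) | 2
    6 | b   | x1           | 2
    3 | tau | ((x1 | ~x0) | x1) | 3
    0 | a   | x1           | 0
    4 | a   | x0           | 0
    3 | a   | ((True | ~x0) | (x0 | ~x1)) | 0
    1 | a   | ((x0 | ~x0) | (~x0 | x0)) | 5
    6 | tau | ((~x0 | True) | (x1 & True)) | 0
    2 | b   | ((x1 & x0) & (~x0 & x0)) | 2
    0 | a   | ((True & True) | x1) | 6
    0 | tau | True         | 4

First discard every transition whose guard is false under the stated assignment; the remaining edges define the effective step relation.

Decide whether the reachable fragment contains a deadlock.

Answer: DEADLOCK at state 4

Working:
Reach set: {0,4,6}
  0: a→6  tau→4  [deg 2]
  4: ∅  [deadlock]
  6: tau→0  [deg 1]
trace reaching 4: tau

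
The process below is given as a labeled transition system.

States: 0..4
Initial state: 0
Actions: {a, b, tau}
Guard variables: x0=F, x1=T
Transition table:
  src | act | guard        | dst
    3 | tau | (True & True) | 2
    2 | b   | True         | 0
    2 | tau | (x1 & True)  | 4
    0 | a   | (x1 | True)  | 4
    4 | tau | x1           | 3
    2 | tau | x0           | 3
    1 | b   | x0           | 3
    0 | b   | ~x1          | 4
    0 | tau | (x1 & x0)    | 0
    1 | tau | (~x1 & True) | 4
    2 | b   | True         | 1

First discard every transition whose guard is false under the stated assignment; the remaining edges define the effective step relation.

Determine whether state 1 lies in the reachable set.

6 transition(s) survive guard evaluation.
depth 0: {0}
depth 1: {4}  cumulative {0,4}
depth 2: {3}  cumulative {0,3,4}
depth 3: {2}  cumulative {0,2,3,4}
depth 4: {1}  cumulative {0,1,2,3,4}
Reach set: {0,1,2,3,4}
trace reaching 1: a·tau·tau·b

Answer: REACHABLE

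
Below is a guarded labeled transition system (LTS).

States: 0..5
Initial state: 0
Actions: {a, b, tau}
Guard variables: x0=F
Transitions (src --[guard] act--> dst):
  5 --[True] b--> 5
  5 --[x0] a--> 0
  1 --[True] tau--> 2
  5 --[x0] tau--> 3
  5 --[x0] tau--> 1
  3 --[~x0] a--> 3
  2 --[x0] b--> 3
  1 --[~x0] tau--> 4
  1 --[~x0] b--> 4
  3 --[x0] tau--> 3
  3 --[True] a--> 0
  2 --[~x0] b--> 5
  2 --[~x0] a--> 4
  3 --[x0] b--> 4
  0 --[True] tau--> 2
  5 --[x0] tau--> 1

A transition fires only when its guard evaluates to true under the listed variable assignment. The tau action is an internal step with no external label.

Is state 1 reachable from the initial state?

Answer: UNREACHABLE

Working:
Guard filter leaves 9 enabled edge(s).
L0 = {0}
L1 = {2}  total {0,2}
L2 = {4,5}  total {0,2,4,5}
Reach set: {0,2,4,5}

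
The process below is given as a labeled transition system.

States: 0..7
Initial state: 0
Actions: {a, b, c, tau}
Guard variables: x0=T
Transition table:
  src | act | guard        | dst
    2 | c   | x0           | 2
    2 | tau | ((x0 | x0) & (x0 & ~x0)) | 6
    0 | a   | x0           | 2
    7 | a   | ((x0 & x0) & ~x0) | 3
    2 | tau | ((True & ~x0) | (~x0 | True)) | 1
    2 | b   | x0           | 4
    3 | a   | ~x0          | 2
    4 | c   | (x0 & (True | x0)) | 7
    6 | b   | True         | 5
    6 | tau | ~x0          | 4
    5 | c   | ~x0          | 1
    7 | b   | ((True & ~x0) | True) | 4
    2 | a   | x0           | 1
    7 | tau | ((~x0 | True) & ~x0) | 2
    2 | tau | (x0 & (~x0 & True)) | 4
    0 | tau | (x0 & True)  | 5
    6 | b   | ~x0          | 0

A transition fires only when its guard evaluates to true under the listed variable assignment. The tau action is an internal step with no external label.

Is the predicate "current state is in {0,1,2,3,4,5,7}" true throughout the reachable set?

Answer: INVARIANT HOLDS

Analysis:
Allowed set {0,1,2,3,4,5,7}
Reachable = {0,1,2,4,5,7}
  0: ok
  1: ok
  2: ok
  4: ok
  5: ok
  7: ok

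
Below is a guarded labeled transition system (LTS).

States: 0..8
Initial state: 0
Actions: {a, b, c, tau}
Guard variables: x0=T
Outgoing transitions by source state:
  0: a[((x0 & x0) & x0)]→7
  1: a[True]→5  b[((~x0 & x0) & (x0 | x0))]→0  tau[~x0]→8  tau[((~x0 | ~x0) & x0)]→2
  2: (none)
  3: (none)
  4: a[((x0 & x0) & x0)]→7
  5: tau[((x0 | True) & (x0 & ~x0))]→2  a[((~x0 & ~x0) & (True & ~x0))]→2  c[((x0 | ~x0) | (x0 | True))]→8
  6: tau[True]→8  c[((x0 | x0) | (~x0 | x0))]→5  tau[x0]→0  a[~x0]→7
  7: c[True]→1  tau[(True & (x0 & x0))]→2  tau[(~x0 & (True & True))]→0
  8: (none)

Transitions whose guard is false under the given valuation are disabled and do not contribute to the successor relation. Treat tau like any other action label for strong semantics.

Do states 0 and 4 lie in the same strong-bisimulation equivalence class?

Refine partition for ~:
  P[0] = {{0,1,2,3,4,5,6,7,8}}
  P[1] = {{0,1,4},{2,3,8},{5},{6,7}}
  P[2] = {{0,4},{1},{2,3,8},{5},{6},{7}}
stable after 3 split(s): 6 block(s)
[0]={0,4}  [4]={0,4}

Answer: BISIMILAR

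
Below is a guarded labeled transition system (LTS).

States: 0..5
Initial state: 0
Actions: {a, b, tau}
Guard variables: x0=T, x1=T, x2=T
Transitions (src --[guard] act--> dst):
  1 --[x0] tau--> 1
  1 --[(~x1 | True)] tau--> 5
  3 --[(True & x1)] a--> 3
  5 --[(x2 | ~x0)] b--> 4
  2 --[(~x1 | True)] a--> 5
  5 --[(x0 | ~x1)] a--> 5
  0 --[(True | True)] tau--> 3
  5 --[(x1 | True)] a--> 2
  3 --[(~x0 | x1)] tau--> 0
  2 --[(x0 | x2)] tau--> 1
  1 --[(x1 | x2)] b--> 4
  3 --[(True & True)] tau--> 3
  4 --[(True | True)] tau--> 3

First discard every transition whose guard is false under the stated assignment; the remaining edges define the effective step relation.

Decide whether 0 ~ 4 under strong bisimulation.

Answer: BISIMILAR

Working:
Compute ~ classes (split until stable):
  P[0] = {{0,1,2,3,4,5}}
  P[1] = {{0,4},{1},{2,3},{5}}
  P[2] = {{0,4},{1},{2},{3},{5}}
Fixed point at round 3; 5 class(es).
0∈{0,4}, 4∈{0,4}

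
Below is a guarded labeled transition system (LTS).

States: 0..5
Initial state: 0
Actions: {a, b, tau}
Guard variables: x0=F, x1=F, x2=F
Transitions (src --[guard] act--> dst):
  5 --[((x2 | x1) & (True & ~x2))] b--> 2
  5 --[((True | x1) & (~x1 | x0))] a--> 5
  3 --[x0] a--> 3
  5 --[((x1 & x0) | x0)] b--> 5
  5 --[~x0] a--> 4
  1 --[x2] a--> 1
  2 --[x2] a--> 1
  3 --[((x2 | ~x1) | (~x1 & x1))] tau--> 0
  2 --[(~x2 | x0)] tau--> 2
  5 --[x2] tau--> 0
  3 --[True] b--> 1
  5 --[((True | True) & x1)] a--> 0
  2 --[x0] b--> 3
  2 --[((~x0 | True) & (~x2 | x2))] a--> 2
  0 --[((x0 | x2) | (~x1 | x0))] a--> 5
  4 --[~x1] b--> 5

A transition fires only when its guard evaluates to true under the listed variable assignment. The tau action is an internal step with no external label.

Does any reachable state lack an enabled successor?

Answer: DEADLOCK-FREE

Working:
Reach set: {0,4,5}
  0: a→5  [1 exit(s)]
  4: b→5  [1 exit(s)]
  5: a→4  a→5  [2 exit(s)]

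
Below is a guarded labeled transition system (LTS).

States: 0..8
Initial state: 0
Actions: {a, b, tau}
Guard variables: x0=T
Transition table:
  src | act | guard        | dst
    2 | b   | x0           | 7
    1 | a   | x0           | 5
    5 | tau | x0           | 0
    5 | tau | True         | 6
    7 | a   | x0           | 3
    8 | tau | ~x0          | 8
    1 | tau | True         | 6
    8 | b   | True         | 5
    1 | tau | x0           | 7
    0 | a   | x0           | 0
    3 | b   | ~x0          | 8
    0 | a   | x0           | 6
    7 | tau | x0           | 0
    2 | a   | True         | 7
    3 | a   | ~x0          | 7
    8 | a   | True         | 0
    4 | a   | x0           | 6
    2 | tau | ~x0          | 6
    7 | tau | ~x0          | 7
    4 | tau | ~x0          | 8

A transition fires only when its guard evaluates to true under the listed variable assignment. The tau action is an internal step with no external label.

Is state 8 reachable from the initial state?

Answer: UNREACHABLE

Analysis:
Guard filter leaves 14 enabled edge(s).
L0 = {0}
L1 = {6}  cumulative {0,6}
Reach set: {0,6}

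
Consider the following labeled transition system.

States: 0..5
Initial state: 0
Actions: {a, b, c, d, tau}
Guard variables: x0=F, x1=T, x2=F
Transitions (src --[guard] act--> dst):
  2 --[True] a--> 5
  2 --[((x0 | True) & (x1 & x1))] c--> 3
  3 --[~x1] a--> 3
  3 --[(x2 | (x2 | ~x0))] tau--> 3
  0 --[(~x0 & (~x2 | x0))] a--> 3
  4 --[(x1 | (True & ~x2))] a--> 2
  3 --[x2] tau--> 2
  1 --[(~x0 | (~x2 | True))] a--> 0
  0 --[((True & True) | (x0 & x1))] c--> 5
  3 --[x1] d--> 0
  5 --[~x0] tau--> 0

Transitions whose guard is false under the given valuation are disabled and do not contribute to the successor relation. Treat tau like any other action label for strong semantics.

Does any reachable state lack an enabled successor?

Reach set: {0,3,5}
  0: a→3  c→5  [deg 2]
  3: d→0  tau→3  [deg 2]
  5: tau→0  [deg 1]

Answer: DEADLOCK-FREE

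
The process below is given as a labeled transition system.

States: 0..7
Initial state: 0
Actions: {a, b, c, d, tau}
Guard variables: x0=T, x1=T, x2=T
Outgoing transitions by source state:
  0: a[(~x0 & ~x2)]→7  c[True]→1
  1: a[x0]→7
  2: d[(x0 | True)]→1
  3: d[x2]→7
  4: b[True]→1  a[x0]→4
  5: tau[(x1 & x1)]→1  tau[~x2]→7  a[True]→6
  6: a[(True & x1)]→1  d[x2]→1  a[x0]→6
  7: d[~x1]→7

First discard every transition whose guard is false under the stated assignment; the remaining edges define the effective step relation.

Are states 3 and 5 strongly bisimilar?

Answer: NOT BISIMILAR

Analysis:
Bisimulation quotient by refinement:
  P[0] = {{0,1,2,3,4,5,6,7}}
  P[1] = {{0},{1},{2,3},{4},{5},{6},{7}}
  P[2] = {{0},{1},{2},{3},{4},{5},{6},{7}}
Fixed point at round 3; 8 class(es).
[3]={3}  [5]={5}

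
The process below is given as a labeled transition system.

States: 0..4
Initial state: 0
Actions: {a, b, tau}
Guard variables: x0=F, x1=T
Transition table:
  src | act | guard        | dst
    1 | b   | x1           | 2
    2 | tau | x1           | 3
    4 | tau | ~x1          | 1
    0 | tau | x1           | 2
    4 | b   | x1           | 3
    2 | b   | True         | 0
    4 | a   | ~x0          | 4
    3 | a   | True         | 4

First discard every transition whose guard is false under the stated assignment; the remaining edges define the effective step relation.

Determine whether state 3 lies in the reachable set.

Guard filter leaves 7 enabled edge(s).
Layer 0: {0}
Layer 1: {2}  cumulative {0,2}
Layer 2: {3}  cumulative {0,2,3}
Layer 3: {4}  cumulative {0,2,3,4}
R = {0,2,3,4}
Path to 3: tau·tau

Answer: REACHABLE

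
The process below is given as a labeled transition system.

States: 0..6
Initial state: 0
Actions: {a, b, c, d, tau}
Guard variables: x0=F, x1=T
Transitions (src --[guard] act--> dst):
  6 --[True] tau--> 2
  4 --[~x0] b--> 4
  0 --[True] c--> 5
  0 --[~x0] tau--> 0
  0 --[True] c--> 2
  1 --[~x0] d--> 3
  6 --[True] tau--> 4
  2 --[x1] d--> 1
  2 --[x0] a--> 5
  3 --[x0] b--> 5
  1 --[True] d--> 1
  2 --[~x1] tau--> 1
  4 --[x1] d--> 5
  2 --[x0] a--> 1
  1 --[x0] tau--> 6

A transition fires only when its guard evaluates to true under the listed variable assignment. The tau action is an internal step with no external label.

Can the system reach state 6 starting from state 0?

Answer: UNREACHABLE

Working:
After dropping false guards: 10 live edges.
depth 0: {0}
depth 1: {2,5}  cumulative {0,2,5}
depth 2: {1}  cumulative {0,1,2,5}
depth 3: {3}  cumulative {0,1,2,3,5}
Reach set: {0,1,2,3,5}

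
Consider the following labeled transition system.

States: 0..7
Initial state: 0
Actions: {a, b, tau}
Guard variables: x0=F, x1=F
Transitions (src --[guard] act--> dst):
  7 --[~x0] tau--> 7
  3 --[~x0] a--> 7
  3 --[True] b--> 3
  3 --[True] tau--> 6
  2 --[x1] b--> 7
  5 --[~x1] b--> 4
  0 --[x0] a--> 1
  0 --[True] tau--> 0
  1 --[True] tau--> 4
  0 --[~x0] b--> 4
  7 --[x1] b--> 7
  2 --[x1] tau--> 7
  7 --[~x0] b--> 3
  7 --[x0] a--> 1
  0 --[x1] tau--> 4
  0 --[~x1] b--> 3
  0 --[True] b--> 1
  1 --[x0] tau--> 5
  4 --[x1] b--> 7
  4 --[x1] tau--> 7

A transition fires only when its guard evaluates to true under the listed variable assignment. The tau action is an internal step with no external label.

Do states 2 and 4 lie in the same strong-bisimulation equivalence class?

Bisimulation quotient by refinement:
  π0 = {{0,1,2,3,4,5,6,7}}
  π1 = {{0,7},{1},{2,4,6},{3},{5}}
  π2 = {{0},{1},{2,4,6},{3},{5},{7}}
Fixed point at round 3; 6 class(es).
class of 2: {2,4,6}; class of 4: {2,4,6}

Answer: BISIMILAR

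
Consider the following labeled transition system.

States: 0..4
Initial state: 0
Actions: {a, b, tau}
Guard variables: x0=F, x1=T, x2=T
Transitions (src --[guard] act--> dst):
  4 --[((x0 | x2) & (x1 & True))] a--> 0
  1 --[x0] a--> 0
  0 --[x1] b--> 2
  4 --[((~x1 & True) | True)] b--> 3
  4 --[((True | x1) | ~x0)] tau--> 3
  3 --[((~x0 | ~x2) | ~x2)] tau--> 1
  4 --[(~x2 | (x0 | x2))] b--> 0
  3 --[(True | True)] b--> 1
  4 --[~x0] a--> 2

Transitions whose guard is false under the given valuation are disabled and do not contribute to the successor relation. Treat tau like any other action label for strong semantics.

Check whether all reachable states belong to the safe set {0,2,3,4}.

Answer: INVARIANT HOLDS

Trace:
Safe = {0,2,3,4}
Reachable = {0,2}
  0: ✓
  2: ✓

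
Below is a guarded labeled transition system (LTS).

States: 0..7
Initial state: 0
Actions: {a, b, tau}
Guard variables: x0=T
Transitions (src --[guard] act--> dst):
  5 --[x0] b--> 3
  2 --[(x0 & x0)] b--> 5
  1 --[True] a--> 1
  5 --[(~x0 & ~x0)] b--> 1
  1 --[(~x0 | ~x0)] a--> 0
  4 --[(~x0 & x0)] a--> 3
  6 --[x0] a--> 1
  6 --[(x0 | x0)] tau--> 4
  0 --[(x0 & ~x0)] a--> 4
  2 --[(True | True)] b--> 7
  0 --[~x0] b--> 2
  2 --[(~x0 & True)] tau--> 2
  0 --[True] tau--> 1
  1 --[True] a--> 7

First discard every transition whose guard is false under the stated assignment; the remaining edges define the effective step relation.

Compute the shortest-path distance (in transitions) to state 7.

Answer: 2

Working:
Layered search for 7:
  Layer 0: {0}
  Layer 1: {1}
  Layer 2: {7}
7 enters at depth 2; path tau·a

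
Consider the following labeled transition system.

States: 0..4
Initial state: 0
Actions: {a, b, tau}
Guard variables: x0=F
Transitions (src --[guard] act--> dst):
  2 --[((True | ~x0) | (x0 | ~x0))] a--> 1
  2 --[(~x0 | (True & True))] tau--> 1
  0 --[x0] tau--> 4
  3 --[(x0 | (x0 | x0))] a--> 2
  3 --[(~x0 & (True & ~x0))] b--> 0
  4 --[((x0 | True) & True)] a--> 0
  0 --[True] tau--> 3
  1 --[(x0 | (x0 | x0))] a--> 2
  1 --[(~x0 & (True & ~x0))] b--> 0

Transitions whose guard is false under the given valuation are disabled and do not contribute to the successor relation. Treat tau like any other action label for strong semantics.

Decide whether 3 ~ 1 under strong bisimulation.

Answer: BISIMILAR

Working:
Compute ~ classes (split until stable):
  P[0] = {{0,1,2,3,4}}
  P[1] = {{0},{1,3},{2},{4}}
stable after 2 split(s): 4 block(s)
class of 3: {1,3}; class of 1: {1,3}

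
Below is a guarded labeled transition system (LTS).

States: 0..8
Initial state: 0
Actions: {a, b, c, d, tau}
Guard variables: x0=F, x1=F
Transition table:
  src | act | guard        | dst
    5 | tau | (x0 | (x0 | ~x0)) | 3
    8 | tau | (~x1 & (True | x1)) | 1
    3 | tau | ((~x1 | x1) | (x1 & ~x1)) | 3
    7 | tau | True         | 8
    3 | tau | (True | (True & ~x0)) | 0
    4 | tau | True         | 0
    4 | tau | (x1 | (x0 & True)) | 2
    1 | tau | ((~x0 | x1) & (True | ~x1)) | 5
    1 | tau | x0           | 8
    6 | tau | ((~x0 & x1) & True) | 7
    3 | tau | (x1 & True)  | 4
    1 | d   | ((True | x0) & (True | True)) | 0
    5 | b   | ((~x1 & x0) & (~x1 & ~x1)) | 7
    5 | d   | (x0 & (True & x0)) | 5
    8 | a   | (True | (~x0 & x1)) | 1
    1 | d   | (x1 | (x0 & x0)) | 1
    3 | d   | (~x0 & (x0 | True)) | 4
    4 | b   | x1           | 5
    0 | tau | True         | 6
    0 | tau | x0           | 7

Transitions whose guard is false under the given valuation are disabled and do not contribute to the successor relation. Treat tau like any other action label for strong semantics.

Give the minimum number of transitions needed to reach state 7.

Answer: UNREACHABLE

Analysis:
Breadth-first toward 7:
  Layer 0: {0}
  Layer 1: {6}
7 never appears.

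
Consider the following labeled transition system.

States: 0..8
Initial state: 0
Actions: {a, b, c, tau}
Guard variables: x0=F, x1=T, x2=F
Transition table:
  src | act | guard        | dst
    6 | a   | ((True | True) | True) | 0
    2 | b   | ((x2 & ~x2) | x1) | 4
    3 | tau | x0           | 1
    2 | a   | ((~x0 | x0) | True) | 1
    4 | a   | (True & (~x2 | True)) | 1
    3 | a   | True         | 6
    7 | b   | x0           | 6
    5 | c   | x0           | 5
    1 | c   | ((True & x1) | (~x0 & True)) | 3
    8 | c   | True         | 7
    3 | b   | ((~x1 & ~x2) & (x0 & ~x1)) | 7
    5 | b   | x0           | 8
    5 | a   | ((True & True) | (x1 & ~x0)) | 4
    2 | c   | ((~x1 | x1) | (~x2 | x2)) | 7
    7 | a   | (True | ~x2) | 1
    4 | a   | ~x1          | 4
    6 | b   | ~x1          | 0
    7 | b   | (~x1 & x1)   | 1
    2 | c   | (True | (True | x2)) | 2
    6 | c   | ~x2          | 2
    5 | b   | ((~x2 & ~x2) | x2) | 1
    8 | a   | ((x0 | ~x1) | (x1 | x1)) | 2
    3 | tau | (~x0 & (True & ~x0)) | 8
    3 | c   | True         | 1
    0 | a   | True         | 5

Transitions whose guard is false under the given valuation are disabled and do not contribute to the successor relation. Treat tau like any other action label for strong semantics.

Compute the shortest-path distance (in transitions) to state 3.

BFS to 3:
  L0 = {0}
  L1 = {5}
  L2 = {1,4}
  L3 = {3}
3 enters at depth 3; path a·b·c

Answer: 3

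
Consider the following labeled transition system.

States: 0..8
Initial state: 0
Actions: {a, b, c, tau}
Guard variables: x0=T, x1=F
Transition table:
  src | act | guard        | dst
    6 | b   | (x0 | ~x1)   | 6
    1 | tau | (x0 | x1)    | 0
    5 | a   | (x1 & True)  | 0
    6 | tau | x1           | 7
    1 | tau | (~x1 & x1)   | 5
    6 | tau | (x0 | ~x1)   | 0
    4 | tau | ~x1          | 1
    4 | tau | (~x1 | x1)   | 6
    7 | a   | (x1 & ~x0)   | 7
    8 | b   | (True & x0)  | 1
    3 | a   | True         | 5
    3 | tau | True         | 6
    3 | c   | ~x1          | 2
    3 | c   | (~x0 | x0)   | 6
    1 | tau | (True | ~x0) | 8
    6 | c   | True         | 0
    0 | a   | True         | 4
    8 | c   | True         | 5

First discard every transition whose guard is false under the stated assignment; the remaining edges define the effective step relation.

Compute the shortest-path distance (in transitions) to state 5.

Layered search for 5:
  Layer 0: {0}
  Layer 1: {4}
  Layer 2: {1,6}
  Layer 3: {8}
  Layer 4: {5}
depth(5)=4, e.g. a·tau·tau·c

Answer: 4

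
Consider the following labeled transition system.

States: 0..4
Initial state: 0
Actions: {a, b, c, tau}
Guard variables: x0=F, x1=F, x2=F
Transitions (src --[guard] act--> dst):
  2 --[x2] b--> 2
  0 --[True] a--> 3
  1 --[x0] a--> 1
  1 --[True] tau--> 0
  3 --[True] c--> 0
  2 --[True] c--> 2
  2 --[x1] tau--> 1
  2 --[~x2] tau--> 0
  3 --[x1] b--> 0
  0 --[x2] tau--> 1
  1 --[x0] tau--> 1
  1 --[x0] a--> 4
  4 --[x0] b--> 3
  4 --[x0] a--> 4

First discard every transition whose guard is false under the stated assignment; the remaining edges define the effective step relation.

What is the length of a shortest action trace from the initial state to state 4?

Layered search for 4:
  depth 0: {0}
  depth 1: {3}
4 never appears.

Answer: UNREACHABLE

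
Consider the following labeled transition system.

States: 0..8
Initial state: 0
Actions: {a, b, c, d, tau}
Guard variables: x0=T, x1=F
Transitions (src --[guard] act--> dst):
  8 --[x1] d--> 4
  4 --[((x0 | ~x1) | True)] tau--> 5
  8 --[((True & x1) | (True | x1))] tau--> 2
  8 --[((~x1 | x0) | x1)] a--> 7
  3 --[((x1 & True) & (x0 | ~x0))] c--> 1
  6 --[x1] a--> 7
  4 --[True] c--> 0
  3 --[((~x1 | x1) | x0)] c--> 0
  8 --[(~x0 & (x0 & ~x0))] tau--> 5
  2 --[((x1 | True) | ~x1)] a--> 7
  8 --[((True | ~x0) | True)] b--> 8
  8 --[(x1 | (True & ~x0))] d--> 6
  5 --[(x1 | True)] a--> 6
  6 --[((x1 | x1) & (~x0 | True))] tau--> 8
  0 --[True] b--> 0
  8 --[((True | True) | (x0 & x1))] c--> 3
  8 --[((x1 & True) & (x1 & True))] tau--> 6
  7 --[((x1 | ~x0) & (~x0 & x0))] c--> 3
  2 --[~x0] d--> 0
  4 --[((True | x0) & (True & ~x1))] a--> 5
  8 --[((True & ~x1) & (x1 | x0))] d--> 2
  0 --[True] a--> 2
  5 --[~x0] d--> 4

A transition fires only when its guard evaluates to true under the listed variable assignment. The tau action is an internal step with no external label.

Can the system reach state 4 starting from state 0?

After dropping false guards: 13 live edges.
L0 = {0}
L1 = {2}  cumulative {0,2}
L2 = {7}  cumulative {0,2,7}
R = {0,2,7}

Answer: UNREACHABLE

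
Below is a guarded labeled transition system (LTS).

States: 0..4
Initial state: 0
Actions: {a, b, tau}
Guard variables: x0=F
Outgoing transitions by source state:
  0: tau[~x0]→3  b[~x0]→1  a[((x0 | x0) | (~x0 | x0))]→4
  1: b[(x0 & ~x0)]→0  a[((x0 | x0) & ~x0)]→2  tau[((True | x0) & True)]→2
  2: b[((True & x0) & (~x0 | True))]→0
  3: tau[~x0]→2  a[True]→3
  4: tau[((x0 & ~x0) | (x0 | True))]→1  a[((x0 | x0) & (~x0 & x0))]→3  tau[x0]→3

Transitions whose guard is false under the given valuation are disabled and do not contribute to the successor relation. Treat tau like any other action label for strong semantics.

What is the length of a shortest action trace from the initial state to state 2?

Answer: 2

Trace:
Layered search for 2:
  L0 = {0}
  L1 = {1,3,4}
  L2 = {2}
2 enters at depth 2; path b·tau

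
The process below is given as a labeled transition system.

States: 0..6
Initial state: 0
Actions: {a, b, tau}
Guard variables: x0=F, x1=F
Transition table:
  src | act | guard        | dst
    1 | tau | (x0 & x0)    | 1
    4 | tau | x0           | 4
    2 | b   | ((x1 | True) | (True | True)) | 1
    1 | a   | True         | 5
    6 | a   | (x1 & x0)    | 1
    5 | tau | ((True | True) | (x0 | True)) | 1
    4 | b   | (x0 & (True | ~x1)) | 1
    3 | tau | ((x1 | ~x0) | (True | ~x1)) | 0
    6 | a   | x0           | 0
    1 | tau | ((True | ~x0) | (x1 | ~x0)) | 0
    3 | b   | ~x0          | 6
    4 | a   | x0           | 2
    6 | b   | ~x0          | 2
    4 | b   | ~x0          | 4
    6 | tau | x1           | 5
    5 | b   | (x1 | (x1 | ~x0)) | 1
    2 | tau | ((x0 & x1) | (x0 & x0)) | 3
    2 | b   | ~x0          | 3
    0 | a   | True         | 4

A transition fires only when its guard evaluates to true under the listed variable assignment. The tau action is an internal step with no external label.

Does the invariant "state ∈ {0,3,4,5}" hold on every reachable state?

Answer: INVARIANT HOLDS

Analysis:
Inv-set: {0,3,4,5}
Reachable = {0,4}
  0: ok
  4: ok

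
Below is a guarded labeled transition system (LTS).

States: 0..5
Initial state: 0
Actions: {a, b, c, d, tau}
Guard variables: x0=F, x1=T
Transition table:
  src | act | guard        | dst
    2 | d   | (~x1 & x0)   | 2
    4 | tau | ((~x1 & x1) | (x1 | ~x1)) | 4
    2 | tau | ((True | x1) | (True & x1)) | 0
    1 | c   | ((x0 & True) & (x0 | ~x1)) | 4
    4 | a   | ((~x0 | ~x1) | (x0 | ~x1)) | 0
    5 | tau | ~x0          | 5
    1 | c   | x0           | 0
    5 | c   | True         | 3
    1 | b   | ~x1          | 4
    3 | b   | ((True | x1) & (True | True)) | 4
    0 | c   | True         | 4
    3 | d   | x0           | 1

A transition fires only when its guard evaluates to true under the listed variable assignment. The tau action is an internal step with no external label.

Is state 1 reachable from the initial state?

Answer: UNREACHABLE

Working:
Guard filter leaves 7 enabled edge(s).
L0 = {0}
L1 = {4}  now seen {0,4}
Reach set: {0,4}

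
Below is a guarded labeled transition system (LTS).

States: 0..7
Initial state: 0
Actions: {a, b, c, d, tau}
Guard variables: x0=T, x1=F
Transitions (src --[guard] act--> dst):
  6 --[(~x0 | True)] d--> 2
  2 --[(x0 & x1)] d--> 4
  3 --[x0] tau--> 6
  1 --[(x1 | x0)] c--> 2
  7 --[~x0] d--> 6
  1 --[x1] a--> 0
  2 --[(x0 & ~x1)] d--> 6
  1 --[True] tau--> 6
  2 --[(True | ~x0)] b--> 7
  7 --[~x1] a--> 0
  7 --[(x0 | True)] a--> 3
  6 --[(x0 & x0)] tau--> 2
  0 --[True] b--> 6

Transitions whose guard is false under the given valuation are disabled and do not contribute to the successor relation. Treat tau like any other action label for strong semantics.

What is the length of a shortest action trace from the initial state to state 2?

Answer: 2

Working:
BFS to 2:
  L0 = {0}
  L1 = {6}
  L2 = {2}
first hit 2 at d=2 via b·d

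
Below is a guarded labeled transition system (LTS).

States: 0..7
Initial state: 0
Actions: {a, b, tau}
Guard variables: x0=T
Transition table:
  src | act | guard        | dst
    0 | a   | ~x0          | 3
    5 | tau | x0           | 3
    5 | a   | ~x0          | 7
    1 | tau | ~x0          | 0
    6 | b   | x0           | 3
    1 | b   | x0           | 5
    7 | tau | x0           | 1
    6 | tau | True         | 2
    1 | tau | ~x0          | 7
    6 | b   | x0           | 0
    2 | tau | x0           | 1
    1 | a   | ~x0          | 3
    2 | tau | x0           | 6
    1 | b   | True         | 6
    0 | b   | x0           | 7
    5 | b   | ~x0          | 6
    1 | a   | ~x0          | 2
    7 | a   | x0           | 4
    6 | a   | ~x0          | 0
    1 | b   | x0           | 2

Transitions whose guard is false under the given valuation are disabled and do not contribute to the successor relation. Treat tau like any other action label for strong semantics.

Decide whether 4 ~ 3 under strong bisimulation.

Answer: BISIMILAR

Analysis:
Compute ~ classes (split until stable):
  round 0: {{0,1,2,3,4,5,6,7}}
  round 1: {{0,1},{2,5},{3,4},{6},{7}}
  round 2: {{0},{1},{2},{3,4},{5},{6},{7}}
stable after 3 split(s): 7 block(s)
4∈{3,4}, 3∈{3,4}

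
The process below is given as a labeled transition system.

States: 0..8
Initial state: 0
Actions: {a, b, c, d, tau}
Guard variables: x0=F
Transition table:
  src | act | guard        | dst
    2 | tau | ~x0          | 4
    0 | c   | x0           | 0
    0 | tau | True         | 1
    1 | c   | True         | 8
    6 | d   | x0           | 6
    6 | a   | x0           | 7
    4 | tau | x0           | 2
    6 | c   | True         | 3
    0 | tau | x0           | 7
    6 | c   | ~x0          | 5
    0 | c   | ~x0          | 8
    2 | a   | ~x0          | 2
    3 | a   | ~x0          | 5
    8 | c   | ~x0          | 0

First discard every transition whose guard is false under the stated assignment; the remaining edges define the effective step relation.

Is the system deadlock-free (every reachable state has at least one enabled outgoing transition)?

Answer: DEADLOCK-FREE

Analysis:
R = {0,1,8}
  0: c→8  tau→1  [deg 2]
  1: c→8  [deg 1]
  8: c→0  [deg 1]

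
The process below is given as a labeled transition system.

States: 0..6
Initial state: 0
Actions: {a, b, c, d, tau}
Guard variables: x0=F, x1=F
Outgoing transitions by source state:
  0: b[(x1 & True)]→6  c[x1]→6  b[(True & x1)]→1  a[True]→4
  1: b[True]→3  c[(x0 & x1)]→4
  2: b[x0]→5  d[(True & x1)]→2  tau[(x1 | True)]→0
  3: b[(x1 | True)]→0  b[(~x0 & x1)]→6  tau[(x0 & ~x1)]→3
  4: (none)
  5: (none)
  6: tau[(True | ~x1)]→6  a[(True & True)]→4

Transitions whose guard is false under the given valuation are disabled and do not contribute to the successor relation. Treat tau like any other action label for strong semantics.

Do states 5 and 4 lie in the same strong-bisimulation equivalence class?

Compute ~ classes (split until stable):
  round 0: {{0,1,2,3,4,5,6}}
  round 1: {{0},{1,3},{2},{4,5},{6}}
  round 2: {{0},{1},{2},{3},{4,5},{6}}
6 equivalence class(es) (converged in 3)
[5]={4,5}  [4]={4,5}

Answer: BISIMILAR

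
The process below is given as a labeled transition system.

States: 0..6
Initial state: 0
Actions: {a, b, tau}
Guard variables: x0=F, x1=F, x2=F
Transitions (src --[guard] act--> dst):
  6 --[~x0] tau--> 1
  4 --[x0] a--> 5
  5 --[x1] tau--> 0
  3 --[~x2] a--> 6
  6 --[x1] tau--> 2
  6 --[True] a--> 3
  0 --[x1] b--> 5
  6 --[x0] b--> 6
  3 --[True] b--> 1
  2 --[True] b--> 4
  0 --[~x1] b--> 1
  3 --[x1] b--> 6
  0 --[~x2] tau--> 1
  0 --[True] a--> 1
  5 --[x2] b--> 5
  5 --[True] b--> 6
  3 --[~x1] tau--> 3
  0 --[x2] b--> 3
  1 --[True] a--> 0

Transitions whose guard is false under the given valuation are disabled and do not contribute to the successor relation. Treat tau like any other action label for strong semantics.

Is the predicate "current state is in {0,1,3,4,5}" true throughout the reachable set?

Answer: INVARIANT HOLDS

Working:
Inv-set: {0,1,3,4,5}
Reachable = {0,1}
  0: ok
  1: ok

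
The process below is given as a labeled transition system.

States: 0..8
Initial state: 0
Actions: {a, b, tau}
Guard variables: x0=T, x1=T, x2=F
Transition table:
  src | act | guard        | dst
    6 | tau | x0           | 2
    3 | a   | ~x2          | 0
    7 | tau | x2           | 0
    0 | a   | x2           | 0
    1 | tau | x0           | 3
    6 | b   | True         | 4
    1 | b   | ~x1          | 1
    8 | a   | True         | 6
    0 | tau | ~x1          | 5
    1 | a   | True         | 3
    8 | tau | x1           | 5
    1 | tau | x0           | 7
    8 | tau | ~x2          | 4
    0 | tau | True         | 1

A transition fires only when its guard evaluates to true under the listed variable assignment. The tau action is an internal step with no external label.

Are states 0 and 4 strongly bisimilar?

Compute ~ classes (split until stable):
  π0 = {{0,1,2,3,4,5,6,7,8}}
  π1 = {{0},{1,8},{2,4,5,7},{3},{6}}
  π2 = {{0},{1},{2,4,5,7},{3},{6},{8}}
6 equivalence class(es) (converged in 3)
0∈{0}, 4∈{2,4,5,7}

Answer: NOT BISIMILAR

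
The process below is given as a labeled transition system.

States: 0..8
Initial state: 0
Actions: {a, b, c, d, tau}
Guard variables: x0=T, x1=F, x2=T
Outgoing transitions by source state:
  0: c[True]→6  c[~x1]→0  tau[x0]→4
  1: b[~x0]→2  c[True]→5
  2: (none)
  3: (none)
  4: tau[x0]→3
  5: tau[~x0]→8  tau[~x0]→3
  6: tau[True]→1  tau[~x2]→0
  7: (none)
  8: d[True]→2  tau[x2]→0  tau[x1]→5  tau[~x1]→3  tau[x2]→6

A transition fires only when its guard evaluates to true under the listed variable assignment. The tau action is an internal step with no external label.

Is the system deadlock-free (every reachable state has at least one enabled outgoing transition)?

Answer: DEADLOCK at state 3

Analysis:
Reach set: {0,1,3,4,5,6}
  0: c→0  c→6  tau→4  [3 out]
  1: c→5  [1 out]
  3: ∅  [deadlock]
  4: tau→3  [1 out]
  5: ∅  [deadlock]
  6: tau→1  [1 out]
trace reaching 3: tau·tau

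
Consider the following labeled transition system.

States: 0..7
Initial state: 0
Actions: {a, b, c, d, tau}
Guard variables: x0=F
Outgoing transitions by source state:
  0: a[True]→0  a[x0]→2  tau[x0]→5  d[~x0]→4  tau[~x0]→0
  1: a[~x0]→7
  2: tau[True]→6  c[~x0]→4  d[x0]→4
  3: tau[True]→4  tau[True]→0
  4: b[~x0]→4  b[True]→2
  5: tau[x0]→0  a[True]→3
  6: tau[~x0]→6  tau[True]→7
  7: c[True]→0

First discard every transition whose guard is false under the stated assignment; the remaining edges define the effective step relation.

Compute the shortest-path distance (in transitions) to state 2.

Answer: 2

Trace:
BFS to 2:
  Layer 0: {0}
  Layer 1: {4}
  Layer 2: {2}
2 enters at depth 2; path d·b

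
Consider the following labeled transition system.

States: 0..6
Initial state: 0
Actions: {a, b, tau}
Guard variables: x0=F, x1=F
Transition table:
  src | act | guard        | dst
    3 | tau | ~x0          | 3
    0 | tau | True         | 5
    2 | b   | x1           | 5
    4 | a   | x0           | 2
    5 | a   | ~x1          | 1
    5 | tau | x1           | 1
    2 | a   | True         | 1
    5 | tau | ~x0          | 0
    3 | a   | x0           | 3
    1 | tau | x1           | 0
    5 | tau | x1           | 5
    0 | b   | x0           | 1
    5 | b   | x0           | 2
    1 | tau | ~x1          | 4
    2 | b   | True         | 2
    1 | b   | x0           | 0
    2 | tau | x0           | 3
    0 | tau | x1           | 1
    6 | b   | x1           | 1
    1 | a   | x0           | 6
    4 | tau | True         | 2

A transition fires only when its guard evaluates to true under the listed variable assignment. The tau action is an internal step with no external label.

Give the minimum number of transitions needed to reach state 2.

Breadth-first toward 2:
  depth 0: {0}
  depth 1: {5}
  depth 2: {1}
  depth 3: {4}
  depth 4: {2}
depth(2)=4, e.g. tau·a·tau·tau

Answer: 4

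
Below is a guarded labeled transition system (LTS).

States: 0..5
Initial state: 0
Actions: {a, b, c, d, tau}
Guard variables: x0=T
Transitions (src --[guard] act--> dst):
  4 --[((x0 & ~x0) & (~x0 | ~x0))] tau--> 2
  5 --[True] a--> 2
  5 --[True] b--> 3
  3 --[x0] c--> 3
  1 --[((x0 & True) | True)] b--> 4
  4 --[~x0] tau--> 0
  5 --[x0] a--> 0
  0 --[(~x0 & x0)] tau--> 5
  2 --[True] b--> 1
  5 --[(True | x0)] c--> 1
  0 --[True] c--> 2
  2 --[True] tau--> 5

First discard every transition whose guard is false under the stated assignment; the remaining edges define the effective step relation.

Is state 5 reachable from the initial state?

After dropping false guards: 9 live edges.
L0 = {0}
L1 = {2}  total {0,2}
L2 = {1,5}  total {0,1,2,5}
L3 = {3,4}  total {0,1,2,3,4,5}
Reachable = {0,1,2,3,4,5}
Path to 5: c·tau

Answer: REACHABLE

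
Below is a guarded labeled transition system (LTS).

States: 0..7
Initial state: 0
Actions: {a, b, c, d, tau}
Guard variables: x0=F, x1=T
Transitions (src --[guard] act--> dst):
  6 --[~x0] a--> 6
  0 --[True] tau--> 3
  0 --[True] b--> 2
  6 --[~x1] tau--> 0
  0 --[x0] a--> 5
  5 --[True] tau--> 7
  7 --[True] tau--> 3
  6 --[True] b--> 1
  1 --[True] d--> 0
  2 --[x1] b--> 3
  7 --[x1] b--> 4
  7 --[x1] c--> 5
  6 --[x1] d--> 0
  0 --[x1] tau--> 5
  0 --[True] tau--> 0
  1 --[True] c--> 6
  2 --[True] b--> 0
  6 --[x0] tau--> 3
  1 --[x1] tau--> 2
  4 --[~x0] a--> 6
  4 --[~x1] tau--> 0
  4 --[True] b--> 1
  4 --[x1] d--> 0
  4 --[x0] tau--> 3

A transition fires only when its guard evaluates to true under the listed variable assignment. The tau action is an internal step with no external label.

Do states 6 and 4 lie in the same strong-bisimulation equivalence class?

Answer: BISIMILAR

Trace:
Refine partition for ~:
  π0 = {{0,1,2,3,4,5,6,7}}
  π1 = {{0},{1},{2},{3},{4,6},{5},{7}}
stable after 2 split(s): 7 block(s)
6∈{4,6}, 4∈{4,6}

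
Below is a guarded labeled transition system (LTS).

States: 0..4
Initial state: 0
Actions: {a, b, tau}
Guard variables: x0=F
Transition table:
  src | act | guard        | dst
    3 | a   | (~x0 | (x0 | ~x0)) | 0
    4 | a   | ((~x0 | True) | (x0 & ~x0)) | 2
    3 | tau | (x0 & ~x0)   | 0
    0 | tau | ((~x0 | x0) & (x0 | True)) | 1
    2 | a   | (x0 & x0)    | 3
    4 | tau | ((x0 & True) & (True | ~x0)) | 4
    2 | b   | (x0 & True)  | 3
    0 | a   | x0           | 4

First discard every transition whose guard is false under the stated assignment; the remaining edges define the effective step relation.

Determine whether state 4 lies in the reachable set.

3 transition(s) survive guard evaluation.
depth 0: {0}
depth 1: {1}  total {0,1}
R = {0,1}

Answer: UNREACHABLE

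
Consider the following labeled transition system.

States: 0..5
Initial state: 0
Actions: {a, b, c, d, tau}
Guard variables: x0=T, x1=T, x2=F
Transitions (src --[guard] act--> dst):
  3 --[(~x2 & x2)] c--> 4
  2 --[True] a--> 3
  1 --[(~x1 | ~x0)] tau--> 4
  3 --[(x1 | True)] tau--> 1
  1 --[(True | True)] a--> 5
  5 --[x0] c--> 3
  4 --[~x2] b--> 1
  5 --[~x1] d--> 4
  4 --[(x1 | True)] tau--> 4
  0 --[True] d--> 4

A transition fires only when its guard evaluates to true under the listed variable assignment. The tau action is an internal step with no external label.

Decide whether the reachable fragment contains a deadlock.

Answer: DEADLOCK-FREE

Analysis:
Reach set: {0,1,3,4,5}
  0: d→4  [deg 1]
  1: a→5  [deg 1]
  3: tau→1  [deg 1]
  4: b→1  tau→4  [deg 2]
  5: c→3  [deg 1]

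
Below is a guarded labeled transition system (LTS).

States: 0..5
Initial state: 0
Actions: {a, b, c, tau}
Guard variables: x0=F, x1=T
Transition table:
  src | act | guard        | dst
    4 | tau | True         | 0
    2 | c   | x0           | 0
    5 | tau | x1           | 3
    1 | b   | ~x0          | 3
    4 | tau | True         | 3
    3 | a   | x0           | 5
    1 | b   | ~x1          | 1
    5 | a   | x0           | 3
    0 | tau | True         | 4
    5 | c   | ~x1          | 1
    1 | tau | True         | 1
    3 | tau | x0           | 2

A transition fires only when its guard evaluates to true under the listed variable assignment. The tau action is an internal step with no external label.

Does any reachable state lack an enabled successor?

Reachable = {0,3,4}
  0: tau→4  [1 out]
  3: ∅  [deadlock]
  4: tau→0  tau→3  [2 out]
trace reaching 3: tau·tau

Answer: DEADLOCK at state 3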